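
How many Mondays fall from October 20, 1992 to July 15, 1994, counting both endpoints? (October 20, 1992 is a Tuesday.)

90

October 20, 1992 is a Tuesday; the first Monday on or after it is October 26, 1992 (6 days later).
From October 26, 1992 to July 15, 1994: 66 + 365 + 196 = 627 days (rest of 1992, 1993, to July 15, 1994 in 1994).
627 ÷ 7 = 89 full weeks with remainder 4, so 89 more Mondays after the first → 90.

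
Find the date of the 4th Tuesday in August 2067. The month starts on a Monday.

23 August 2067

August 2067 begins on a Monday, so the first Tuesday is August 2 (1 day later).
The 4th Tuesday is 3 weeks later: 2 + 21 = 23.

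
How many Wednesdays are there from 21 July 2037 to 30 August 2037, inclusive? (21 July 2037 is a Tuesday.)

21 July 2037 is a Tuesday; the first Wednesday on or after it is 22 July 2037 (1 day later).
From 22 July 2037 to 30 August 2037: 9 + 30 = 39 days (rest of July, August).
39 ÷ 7 = 5 full weeks with remainder 4, so 5 more Wednesdays after the first → 6.

6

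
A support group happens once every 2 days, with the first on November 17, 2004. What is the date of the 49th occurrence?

February 21, 2005

The 49th occurrence is 48 intervals after the first: 48 × 2 = 96 days after November 17, 2004.
November has 30 days — 13 days to the end of November leaves 83.
December has 31 days (52 left).
January has 31 days (21 left).
21 days into February → February 21, 2005.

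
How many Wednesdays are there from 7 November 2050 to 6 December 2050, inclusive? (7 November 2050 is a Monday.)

7 November 2050 is a Monday; the first Wednesday on or after it is 9 November 2050 (2 days later).
From 9 November 2050 to 6 December 2050: 21 + 6 = 27 days (rest of November, December).
27 ÷ 7 = 3 full weeks with remainder 6, so 3 more Wednesdays after the first → 4.

4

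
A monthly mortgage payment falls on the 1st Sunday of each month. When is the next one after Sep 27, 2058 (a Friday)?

Sep 2058 starts on a Sunday, so its 1st Sunday is Sep 1, 2058.
That is not after Sep 27, 2058, so look at Oct 2058.
Oct 2058 starts on a Tuesday, so its 1st Sunday is Oct 6, 2058 (5 days in).

Oct 6, 2058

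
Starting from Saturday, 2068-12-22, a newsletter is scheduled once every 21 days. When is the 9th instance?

The 9th occurrence is 8 intervals after the first: 8 × 21 = 168 days after 2068-12-22.
December has 31 days — 9 days to the end of December leaves 159.
January has 31 days (128 left).
February has 28 days (100 left).
March has 31 days (69 left).
April has 30 days (39 left).
May has 31 days (8 left).
8 days into June → 2069-06-08.

2069-06-08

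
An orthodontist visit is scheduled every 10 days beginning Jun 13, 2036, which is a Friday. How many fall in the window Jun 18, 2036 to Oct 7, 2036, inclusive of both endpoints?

11

Occurrences land 10·i days after Jun 13, 2036 for i = 0, 1, 2, …
Jun 18, 2036 is 5 days after the start; 5 ÷ 10 = 0 remainder 5; since the remainder is 5, round up to i = 1. First occurrence in the window: #2 on Jun 23, 2036 (1×10 = 10 days in).
Oct 7, 2036 is 116 days after the start; 116 ÷ 10 = 11 remainder 6. Last occurrence in the window: #12 on Oct 1, 2036.
Occurrences #2 through #12: 11 in total.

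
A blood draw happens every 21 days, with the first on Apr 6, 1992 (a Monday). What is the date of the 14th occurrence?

Jan 4, 1993

The 14th occurrence is 13 intervals after the first: 13 × 21 = 273 days after Apr 6, 1992.
Apr has 30 days — 24 days to the end of Apr leaves 249.
May has 31 days (218 left).
Jun has 30 days (188 left).
Jul has 31 days (157 left).
Aug has 31 days (126 left).
Sep has 30 days (96 left).
Oct has 31 days (65 left).
Nov has 30 days (35 left).
Dec has 31 days (4 left).
4 days into Jan → Jan 4, 1993.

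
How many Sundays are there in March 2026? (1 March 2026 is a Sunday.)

1 March 2026 is a Sunday; the first Sunday on or after it is 1 March 2026.
From 1 March 2026 to 31 March 2026 is 31 − 1 = 30 days.
30 ÷ 7 = 4 full weeks with remainder 2, so 4 more Sundays after the first → 5.

5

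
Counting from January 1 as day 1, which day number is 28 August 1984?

241

Days in months before August: 31 + 29 + 31 + 30 + 31 + 30 + 31 = 213.
Plus 28 days into August → day 241.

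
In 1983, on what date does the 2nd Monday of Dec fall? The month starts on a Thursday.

Dec 1983 begins on a Thursday, so the first Monday is Dec 5 (4 days later).
The 2nd Monday is 1 weeks later: 5 + 7 = 12.

Dec 12, 1983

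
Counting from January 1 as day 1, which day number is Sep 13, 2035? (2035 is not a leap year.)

256

Days in months before Sep: 31 + 28 + 31 + 30 + 31 + 30 + 31 + 31 = 243.
Plus 13 days into Sep → day 256.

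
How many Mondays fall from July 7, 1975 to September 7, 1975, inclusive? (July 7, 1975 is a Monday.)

July 7, 1975 is a Monday; the first Monday on or after it is July 7, 1975.
From July 7, 1975 to September 7, 1975: 24 + 31 + 7 = 62 days (rest of July, August, September).
62 ÷ 7 = 8 full weeks with remainder 6, so 8 more Mondays after the first → 9.

9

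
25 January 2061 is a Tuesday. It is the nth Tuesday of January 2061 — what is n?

4th

Day 25 falls in week ⌈25/7⌉ of the month.
Days 1–7 hold the 1st Tuesday, 8–14 the 2nd, 15–21 the 3rd, 22–28 the 4th, 29–31 the 5th.
25 is in the range for the 4th.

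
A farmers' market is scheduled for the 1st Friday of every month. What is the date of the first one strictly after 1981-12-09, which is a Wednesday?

1982-01-01

December 1981 starts on a Tuesday, so its 1st Friday is 1981-12-04 (3 days in).
That is not after 1981-12-09, so look at January 1982.
January 1982 starts on a Friday, so its 1st Friday is 1982-01-01.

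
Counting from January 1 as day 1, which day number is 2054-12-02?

336

Days in months before December: 31 + 28 + 31 + 30 + 31 + 30 + 31 + 31 + 30 + 31 + 30 = 334.
Plus 2 days into December → day 336.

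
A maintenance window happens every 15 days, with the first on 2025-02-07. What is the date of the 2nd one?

2025-02-22

The 2nd occurrence is 1 interval after the first: 1 × 15 = 15 days after 2025-02-07.
15 days later is 2025-02-22.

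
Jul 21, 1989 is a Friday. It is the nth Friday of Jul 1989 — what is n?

3rd

Day 21 falls in week ⌈21/7⌉ of the month.
Days 1–7 hold the 1st Friday, 8–14 the 2nd, 15–21 the 3rd, 22–28 the 4th, 29–31 the 5th.
21 is in the range for the 3rd.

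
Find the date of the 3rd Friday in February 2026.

2026-02-20

The first Friday of February 2026 is February 6.
The 3rd Friday is 2 weeks later: 6 + 14 = 20.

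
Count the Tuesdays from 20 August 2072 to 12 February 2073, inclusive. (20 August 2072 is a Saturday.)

20 August 2072 is a Saturday; the first Tuesday on or after it is 23 August 2072 (3 days later).
From 23 August 2072 to 12 February 2073: 8 + 30 + 31 + 30 + 31 + 31 + 12 = 173 days (rest of August, September, October, November, December, January, February).
173 ÷ 7 = 24 full weeks with remainder 5, so 24 more Tuesdays after the first → 25.

25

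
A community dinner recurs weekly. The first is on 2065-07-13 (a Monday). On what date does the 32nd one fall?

2066-02-15

The 32nd occurrence is 31 intervals after the first: 31 × 7 = 217 days after 2065-07-13.
July has 31 days — 18 days to the end of July leaves 199.
August has 31 days (168 left).
September has 30 days (138 left).
October has 31 days (107 left).
November has 30 days (77 left).
December has 31 days (46 left).
January has 31 days (15 left).
15 days into February → 2066-02-15.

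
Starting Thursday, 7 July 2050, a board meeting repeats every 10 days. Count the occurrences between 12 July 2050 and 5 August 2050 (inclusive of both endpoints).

2

Occurrences land 10·i days after 7 July 2050 for i = 0, 1, 2, …
12 July 2050 is 5 days after the start; 5 ÷ 10 = 0 remainder 5; since the remainder is 5, round up to i = 1. First occurrence in the window: #2 on 17 July 2050 (1×10 = 10 days in).
5 August 2050 is 29 days after the start; 29 ÷ 10 = 2 remainder 9. Last occurrence in the window: #3 on 27 July 2050.
Occurrences #2 through #3: 2 in total.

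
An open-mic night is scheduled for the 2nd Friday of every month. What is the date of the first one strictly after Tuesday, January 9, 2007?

January 12, 2007

January 2007 starts on a Monday; its first Friday is the 5th, so the 2nd Friday is the 12th — January 12, 2007.
January 12, 2007 is after January 9, 2007, so that is the next one.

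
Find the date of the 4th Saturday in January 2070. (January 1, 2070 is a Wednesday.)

January 25, 2070

January 2070 begins on a Wednesday, so the first Saturday is January 4 (3 days later).
The 4th Saturday is 3 weeks later: 4 + 21 = 25.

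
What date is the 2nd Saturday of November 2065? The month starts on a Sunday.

November 2065 begins on a Sunday, so the first Saturday is November 7 (6 days later).
The 2nd Saturday is 1 weeks later: 7 + 7 = 14.

2065-11-14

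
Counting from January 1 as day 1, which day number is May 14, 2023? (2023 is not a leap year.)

134

Days in months before May: 31 + 28 + 31 + 30 = 120.
Plus 14 days into May → day 134.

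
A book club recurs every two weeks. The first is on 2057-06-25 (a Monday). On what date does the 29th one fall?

The 29th occurrence is 28 intervals after the first: 28 × 14 = 392 days after 2057-06-25.
June has 30 days — 5 days to the end of June leaves 387.
July has 31 days (356 left).
August has 31 days (325 left).
September has 30 days (295 left).
October has 31 days (264 left).
November has 30 days (234 left).
December has 31 days (203 left).
January has 31 days (172 left).
February has 28 days (144 left).
March has 31 days (113 left).
April has 30 days (83 left).
May has 31 days (52 left).
June has 30 days (22 left).
22 days into July → 2058-07-22.

2058-07-22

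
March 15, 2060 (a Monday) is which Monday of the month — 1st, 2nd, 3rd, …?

3rd

Day 15 falls in week ⌈15/7⌉ of the month.
Days 1–7 hold the 1st Monday, 8–14 the 2nd, 15–21 the 3rd, 22–28 the 4th, 29–31 the 5th.
15 is in the range for the 3rd.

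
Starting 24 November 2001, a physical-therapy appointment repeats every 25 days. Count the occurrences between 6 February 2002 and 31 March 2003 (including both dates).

17

Occurrences land 25·i days after 24 November 2001 for i = 0, 1, 2, …
6 February 2002 is 74 days after the start; 74 ÷ 25 = 2 remainder 24; since the remainder is 24, round up to i = 3. First occurrence in the window: #4 on 7 February 2002 (3×25 = 75 days in).
31 March 2003 is 492 days after the start; 492 ÷ 25 = 19 remainder 17. Last occurrence in the window: #20 on 14 March 2003.
Occurrences #4 through #20: 17 in total.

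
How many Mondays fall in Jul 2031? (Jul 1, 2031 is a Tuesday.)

4

Jul 1, 2031 is a Tuesday; the first Monday on or after it is Jul 7, 2031 (6 days later).
From Jul 7, 2031 to Jul 31, 2031 is 31 − 7 = 24 days.
24 ÷ 7 = 3 full weeks with remainder 3, so 3 more Mondays after the first → 4.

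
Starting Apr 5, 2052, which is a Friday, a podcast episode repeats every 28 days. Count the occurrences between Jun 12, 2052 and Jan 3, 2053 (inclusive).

7

Occurrences land 28·i days after Apr 5, 2052 for i = 0, 1, 2, …
Jun 12, 2052 is 68 days after the start; 68 ÷ 28 = 2 remainder 12; since the remainder is 12, round up to i = 3. First occurrence in the window: #4 on Jun 28, 2052 (3×28 = 84 days in).
Jan 3, 2053 is 273 days after the start; 273 ÷ 28 = 9 remainder 21. Last occurrence in the window: #10 on Dec 13, 2052.
Occurrences #4 through #10: 7 in total.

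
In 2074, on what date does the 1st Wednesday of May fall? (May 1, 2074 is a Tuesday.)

2074-05-02

May 2074 begins on a Tuesday, so the first Wednesday is May 2 (1 day later).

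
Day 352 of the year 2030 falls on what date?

18 December 2030

January has 31 days (352 − 31 = 321 remain).
February has 28 days (321 − 28 = 293 remain).
March has 31 days (293 − 31 = 262 remain).
April has 30 days (262 − 30 = 232 remain).
May has 31 days (232 − 31 = 201 remain).
June has 30 days (201 − 30 = 171 remain).
July has 31 days (171 − 31 = 140 remain).
August has 31 days (140 − 31 = 109 remain).
September has 30 days (109 − 30 = 79 remain).
October has 31 days (79 − 31 = 48 remain).
November has 30 days (48 − 30 = 18 remain).
18 into December → December 18.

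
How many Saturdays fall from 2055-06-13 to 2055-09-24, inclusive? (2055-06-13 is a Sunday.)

2055-06-13 is a Sunday; the first Saturday on or after it is 2055-06-19 (6 days later).
From 2055-06-19 to 2055-09-24: 11 + 31 + 31 + 24 = 97 days (rest of June, July, August, September).
97 ÷ 7 = 13 full weeks with remainder 6, so 13 more Saturdays after the first → 14.

14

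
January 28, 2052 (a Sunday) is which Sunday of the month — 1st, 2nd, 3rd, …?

4th

Day 28 falls in week ⌈28/7⌉ of the month.
Days 1–7 hold the 1st Sunday, 8–14 the 2nd, 15–21 the 3rd, 22–28 the 4th, 29–31 the 5th.
28 is in the range for the 4th.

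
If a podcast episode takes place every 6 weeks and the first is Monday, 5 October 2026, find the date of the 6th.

3 May 2027

The 6th occurrence is 5 intervals after the first: 5 × 42 = 210 days after 5 October 2026.
October has 31 days — 26 days to the end of October leaves 184.
November has 30 days (154 left).
December has 31 days (123 left).
January has 31 days (92 left).
February has 28 days (64 left).
March has 31 days (33 left).
April has 30 days (3 left).
3 days into May → 3 May 2027.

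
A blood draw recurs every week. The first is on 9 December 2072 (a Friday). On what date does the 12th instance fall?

24 February 2073

The 12th occurrence is 11 intervals after the first: 11 × 7 = 77 days after 9 December 2072.
December has 31 days — 22 days to the end of December leaves 55.
January has 31 days (24 left).
24 days into February → 24 February 2073.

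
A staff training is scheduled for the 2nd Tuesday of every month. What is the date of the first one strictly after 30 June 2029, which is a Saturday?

10 July 2029

June 2029 starts on a Friday; its first Tuesday is the 5th, so the 2nd Tuesday is the 12th — 12 June 2029.
That is not after 30 June 2029, so look at July 2029.
July 2029 starts on a Sunday; its first Tuesday is the 3rd, so the 2nd Tuesday is the 10th — 10 July 2029.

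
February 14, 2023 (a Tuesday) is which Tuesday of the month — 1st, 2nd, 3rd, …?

2nd

Day 14 falls in week ⌈14/7⌉ of the month.
Days 1–7 hold the 1st Tuesday, 8–14 the 2nd, 15–21 the 3rd, 22–28 the 4th, 29–31 the 5th.
14 is in the range for the 2nd.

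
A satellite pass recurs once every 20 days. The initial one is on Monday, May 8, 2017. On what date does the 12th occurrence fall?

The 12th occurrence is 11 intervals after the first: 11 × 20 = 220 days after May 8, 2017.
May has 31 days — 23 days to the end of May leaves 197.
June has 30 days (167 left).
July has 31 days (136 left).
August has 31 days (105 left).
September has 30 days (75 left).
October has 31 days (44 left).
November has 30 days (14 left).
14 days into December → December 14, 2017.

December 14, 2017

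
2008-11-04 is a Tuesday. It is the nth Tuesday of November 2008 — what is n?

1st

Day 4 falls in week ⌈4/7⌉ of the month.
Days 1–7 hold the 1st Tuesday, 8–14 the 2nd, 15–21 the 3rd, 22–28 the 4th, 29–31 the 5th.
4 is in the range for the 1st.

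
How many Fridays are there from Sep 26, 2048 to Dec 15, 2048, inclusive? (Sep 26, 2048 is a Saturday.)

Sep 26, 2048 is a Saturday; the first Friday on or after it is Oct 2, 2048 (6 days later).
From Oct 2, 2048 to Dec 15, 2048: 29 + 30 + 15 = 74 days (rest of Oct, Nov, Dec).
74 ÷ 7 = 10 full weeks with remainder 4, so 10 more Fridays after the first → 11.

11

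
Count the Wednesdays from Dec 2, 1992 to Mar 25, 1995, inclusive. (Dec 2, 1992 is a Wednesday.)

121

Dec 2, 1992 is a Wednesday; the first Wednesday on or after it is Dec 2, 1992.
From Dec 2, 1992 to Mar 25, 1995: 29 + 365 + 365 + 84 = 843 days (rest of 1992, 1993, 1994, to Mar 25, 1995 in 1995).
843 ÷ 7 = 120 full weeks with remainder 3, so 120 more Wednesdays after the first → 121.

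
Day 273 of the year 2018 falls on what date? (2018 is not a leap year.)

30 September 2018

January has 31 days (273 − 31 = 242 remain).
February has 28 days (242 − 28 = 214 remain).
March has 31 days (214 − 31 = 183 remain).
April has 30 days (183 − 30 = 153 remain).
May has 31 days (153 − 31 = 122 remain).
June has 30 days (122 − 30 = 92 remain).
July has 31 days (92 − 31 = 61 remain).
August has 31 days (61 − 31 = 30 remain).
30 into September → September 30.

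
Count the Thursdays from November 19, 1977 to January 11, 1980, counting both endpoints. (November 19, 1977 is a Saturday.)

November 19, 1977 is a Saturday; the first Thursday on or after it is November 24, 1977 (5 days later).
From November 24, 1977 to January 11, 1980: 37 + 365 + 365 + 11 = 778 days (rest of 1977, 1978, 1979, to January 11, 1980 in 1980).
778 ÷ 7 = 111 full weeks with remainder 1, so 111 more Thursdays after the first → 112.

112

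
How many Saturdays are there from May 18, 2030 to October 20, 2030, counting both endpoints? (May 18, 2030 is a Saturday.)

May 18, 2030 is a Saturday; the first Saturday on or after it is May 18, 2030.
From May 18, 2030 to October 20, 2030: 13 + 30 + 31 + 31 + 30 + 20 = 155 days (rest of May, June, July, August, September, October).
155 ÷ 7 = 22 full weeks with remainder 1, so 22 more Saturdays after the first → 23.

23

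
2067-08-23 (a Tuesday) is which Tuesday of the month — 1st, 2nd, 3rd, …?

Day 23 falls in week ⌈23/7⌉ of the month.
Days 1–7 hold the 1st Tuesday, 8–14 the 2nd, 15–21 the 3rd, 22–28 the 4th, 29–31 the 5th.
23 is in the range for the 4th.

4th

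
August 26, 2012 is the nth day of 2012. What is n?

Days in months before August: 31 + 29 + 31 + 30 + 31 + 30 + 31 = 213.
Plus 26 days into August → day 239.

239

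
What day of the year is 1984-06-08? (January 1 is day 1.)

Days in months before June: 31 + 29 + 31 + 30 + 31 = 152.
Plus 8 days into June → day 160.

160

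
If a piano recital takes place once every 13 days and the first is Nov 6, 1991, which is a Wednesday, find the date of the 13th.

Apr 10, 1992

The 13th occurrence is 12 intervals after the first: 12 × 13 = 156 days after Nov 6, 1991.
Nov has 30 days — 24 days to the end of Nov leaves 132.
Dec has 31 days (101 left).
Jan has 31 days (70 left).
Feb has 29 days (41 left).
Mar has 31 days (10 left).
10 days into Apr → Apr 10, 1992.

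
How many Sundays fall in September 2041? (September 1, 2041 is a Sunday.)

5

September 1, 2041 is a Sunday; the first Sunday on or after it is September 1, 2041.
From September 1, 2041 to September 30, 2041 is 30 − 1 = 29 days.
29 ÷ 7 = 4 full weeks with remainder 1, so 4 more Sundays after the first → 5.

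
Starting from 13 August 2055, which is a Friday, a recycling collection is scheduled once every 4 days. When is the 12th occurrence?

26 September 2055

The 12th occurrence is 11 intervals after the first: 11 × 4 = 44 days after 13 August 2055.
August has 31 days — 18 days to the end of August leaves 26.
26 days into September → 26 September 2055.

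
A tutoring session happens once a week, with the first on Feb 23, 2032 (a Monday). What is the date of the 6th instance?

The 6th occurrence is 5 intervals after the first: 5 × 7 = 35 days after Feb 23, 2032.
Feb has 29 days — 6 days to the end of Feb leaves 29.
29 days into Mar → Mar 29, 2032.

Mar 29, 2032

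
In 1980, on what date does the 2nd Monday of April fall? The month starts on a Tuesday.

April 1980 begins on a Tuesday, so the first Monday is April 7 (6 days later).
The 2nd Monday is 1 weeks later: 7 + 7 = 14.

1980-04-14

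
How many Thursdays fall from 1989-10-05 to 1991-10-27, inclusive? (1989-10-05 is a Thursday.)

108

1989-10-05 is a Thursday; the first Thursday on or after it is 1989-10-05.
From 1989-10-05 to 1991-10-27: 87 + 365 + 300 = 752 days (rest of 1989, 1990, to 1991-10-27 in 1991).
752 ÷ 7 = 107 full weeks with remainder 3, so 107 more Thursdays after the first → 108.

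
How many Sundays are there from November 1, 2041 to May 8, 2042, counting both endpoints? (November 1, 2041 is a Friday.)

November 1, 2041 is a Friday; the first Sunday on or after it is November 3, 2041 (2 days later).
From November 3, 2041 to May 8, 2042: 27 + 31 + 31 + 28 + 31 + 30 + 8 = 186 days (rest of November, December, January, February, March, April, May).
186 ÷ 7 = 26 full weeks with remainder 4, so 26 more Sundays after the first → 27.

27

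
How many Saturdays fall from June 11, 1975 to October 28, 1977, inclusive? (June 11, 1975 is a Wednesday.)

June 11, 1975 is a Wednesday; the first Saturday on or after it is June 14, 1975 (3 days later).
From June 14, 1975 to October 28, 1977: 200 + 366 + 301 = 867 days (rest of 1975, 1976, to October 28, 1977 in 1977).
867 ÷ 7 = 123 full weeks with remainder 6, so 123 more Saturdays after the first → 124.

124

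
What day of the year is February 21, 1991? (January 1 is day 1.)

52

Days in months before February: 31 = 31.
Plus 21 days into February → day 52.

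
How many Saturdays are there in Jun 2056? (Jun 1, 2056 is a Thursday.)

4

Jun 1, 2056 is a Thursday; the first Saturday on or after it is Jun 3, 2056 (2 days later).
From Jun 3, 2056 to Jun 30, 2056 is 30 − 3 = 27 days.
27 ÷ 7 = 3 full weeks with remainder 6, so 3 more Saturdays after the first → 4.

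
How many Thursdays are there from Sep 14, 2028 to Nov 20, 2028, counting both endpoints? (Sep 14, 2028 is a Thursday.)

10

Sep 14, 2028 is a Thursday; the first Thursday on or after it is Sep 14, 2028.
From Sep 14, 2028 to Nov 20, 2028: 16 + 31 + 20 = 67 days (rest of Sep, Oct, Nov).
67 ÷ 7 = 9 full weeks with remainder 4, so 9 more Thursdays after the first → 10.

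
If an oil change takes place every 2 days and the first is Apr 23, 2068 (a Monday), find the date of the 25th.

Jun 10, 2068

The 25th occurrence is 24 intervals after the first: 24 × 2 = 48 days after Apr 23, 2068.
Apr has 30 days — 7 days to the end of Apr leaves 41.
May has 31 days (10 left).
10 days into Jun → Jun 10, 2068.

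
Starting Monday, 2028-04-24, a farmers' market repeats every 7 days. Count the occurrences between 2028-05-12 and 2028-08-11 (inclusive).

13

Occurrences land 7·i days after 2028-04-24 for i = 0, 1, 2, …
2028-05-12 is 18 days after the start; 18 ÷ 7 = 2 remainder 4; since the remainder is 4, round up to i = 3. First occurrence in the window: #4 on 2028-05-15 (3×7 = 21 days in).
2028-08-11 is 109 days after the start; 109 ÷ 7 = 15 remainder 4. Last occurrence in the window: #16 on 2028-08-07.
Occurrences #4 through #16: 13 in total.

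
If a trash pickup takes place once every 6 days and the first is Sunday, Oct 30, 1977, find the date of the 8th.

Dec 11, 1977

The 8th occurrence is 7 intervals after the first: 7 × 6 = 42 days after Oct 30, 1977.
Oct has 31 days — 1 day to the end of Oct leaves 41.
Nov has 30 days (11 left).
11 days into Dec → Dec 11, 1977.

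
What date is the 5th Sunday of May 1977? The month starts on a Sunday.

May 29, 1977

May 1977 begins on a Sunday, so the first Sunday is May 1.
The 5th Sunday is 4 weeks later: 1 + 28 = 29.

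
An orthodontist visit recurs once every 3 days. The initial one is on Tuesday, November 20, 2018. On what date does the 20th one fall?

January 16, 2019

The 20th occurrence is 19 intervals after the first: 19 × 3 = 57 days after November 20, 2018.
November has 30 days — 10 days to the end of November leaves 47.
December has 31 days (16 left).
16 days into January → January 16, 2019.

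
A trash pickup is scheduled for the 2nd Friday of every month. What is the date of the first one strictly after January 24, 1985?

January 1985 starts on a Tuesday; its first Friday is the 4th, so the 2nd Friday is the 11th — January 11, 1985.
That is not after January 24, 1985, so look at February 1985.
February 1985 starts on a Friday; its first Friday is the 1st, so the 2nd Friday is the 8th — February 8, 1985.

February 8, 1985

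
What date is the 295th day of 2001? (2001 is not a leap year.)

January has 31 days (295 − 31 = 264 remain).
February has 28 days (264 − 28 = 236 remain).
March has 31 days (236 − 31 = 205 remain).
April has 30 days (205 − 30 = 175 remain).
May has 31 days (175 − 31 = 144 remain).
June has 30 days (144 − 30 = 114 remain).
July has 31 days (114 − 31 = 83 remain).
August has 31 days (83 − 31 = 52 remain).
September has 30 days (52 − 30 = 22 remain).
22 into October → October 22.

October 22, 2001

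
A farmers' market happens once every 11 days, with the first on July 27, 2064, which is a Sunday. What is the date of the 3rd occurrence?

August 18, 2064

The 3rd occurrence is 2 intervals after the first: 2 × 11 = 22 days after July 27, 2064.
July has 31 days — 4 days to the end of July leaves 18.
18 days into August → August 18, 2064.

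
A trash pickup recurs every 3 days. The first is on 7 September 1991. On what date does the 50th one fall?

1 February 1992

The 50th occurrence is 49 intervals after the first: 49 × 3 = 147 days after 7 September 1991.
September has 30 days — 23 days to the end of September leaves 124.
October has 31 days (93 left).
November has 30 days (63 left).
December has 31 days (32 left).
January has 31 days (1 left).
1 day into February → 1 February 1992.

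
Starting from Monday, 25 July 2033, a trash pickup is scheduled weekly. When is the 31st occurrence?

The 31st occurrence is 30 intervals after the first: 30 × 7 = 210 days after 25 July 2033.
July has 31 days — 6 days to the end of July leaves 204.
August has 31 days (173 left).
September has 30 days (143 left).
October has 31 days (112 left).
November has 30 days (82 left).
December has 31 days (51 left).
January has 31 days (20 left).
20 days into February → 20 February 2034.

20 February 2034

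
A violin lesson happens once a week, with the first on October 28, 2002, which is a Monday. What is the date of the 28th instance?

The 28th occurrence is 27 intervals after the first: 27 × 7 = 189 days after October 28, 2002.
October has 31 days — 3 days to the end of October leaves 186.
November has 30 days (156 left).
December has 31 days (125 left).
January has 31 days (94 left).
February has 28 days (66 left).
March has 31 days (35 left).
April has 30 days (5 left).
5 days into May → May 5, 2003.

May 5, 2003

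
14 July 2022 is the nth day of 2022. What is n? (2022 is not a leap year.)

Days in months before July: 31 + 28 + 31 + 30 + 31 + 30 = 181.
Plus 14 days into July → day 195.

195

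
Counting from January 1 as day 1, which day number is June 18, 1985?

169

Days in months before June: 31 + 28 + 31 + 30 + 31 = 151.
Plus 18 days into June → day 169.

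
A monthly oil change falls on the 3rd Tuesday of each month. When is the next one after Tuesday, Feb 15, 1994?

Feb 1994 starts on a Tuesday; its first Tuesday is the 1st, so the 3rd Tuesday is the 15th — Feb 15, 1994.
That is not after Feb 15, 1994, so look at Mar 1994.
Mar 1994 starts on a Tuesday; its first Tuesday is the 1st, so the 3rd Tuesday is the 15th — Mar 15, 1994.

Mar 15, 1994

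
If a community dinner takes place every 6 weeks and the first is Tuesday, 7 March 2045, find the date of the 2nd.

The 2nd occurrence is 1 interval after the first: 1 × 42 = 42 days after 7 March 2045.
March has 31 days — 24 days to the end of March leaves 18.
18 days into April → 18 April 2045.

18 April 2045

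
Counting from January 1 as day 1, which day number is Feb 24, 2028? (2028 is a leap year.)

55

Days in months before Feb: 31 = 31.
Plus 24 days into Feb → day 55.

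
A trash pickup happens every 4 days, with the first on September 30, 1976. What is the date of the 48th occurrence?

The 48th occurrence is 47 intervals after the first: 47 × 4 = 188 days after September 30, 1976.
September has 30 days — 0 days to the end of September leaves 188.
October has 31 days (157 left).
November has 30 days (127 left).
December has 31 days (96 left).
January has 31 days (65 left).
February has 28 days (37 left).
March has 31 days (6 left).
6 days into April → April 6, 1977.

April 6, 1977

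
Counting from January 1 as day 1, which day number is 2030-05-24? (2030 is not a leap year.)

144

Days in months before May: 31 + 28 + 31 + 30 = 120.
Plus 24 days into May → day 144.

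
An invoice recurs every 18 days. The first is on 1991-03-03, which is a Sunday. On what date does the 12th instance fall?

The 12th occurrence is 11 intervals after the first: 11 × 18 = 198 days after 1991-03-03.
March has 31 days — 28 days to the end of March leaves 170.
April has 30 days (140 left).
May has 31 days (109 left).
June has 30 days (79 left).
July has 31 days (48 left).
August has 31 days (17 left).
17 days into September → 1991-09-17.

1991-09-17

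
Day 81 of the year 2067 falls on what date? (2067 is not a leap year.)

22 March 2067

January has 31 days (81 − 31 = 50 remain).
February has 28 days (50 − 28 = 22 remain).
22 into March → March 22.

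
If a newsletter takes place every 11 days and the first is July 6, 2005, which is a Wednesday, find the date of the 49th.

The 49th occurrence is 48 intervals after the first: 48 × 11 = 528 days after July 6, 2005.
July has 31 days — 25 days to the end of July leaves 503.
From end of July to end of 2005 is 153 days (350 left).
January has 31 days (319 left).
February has 28 days (291 left).
March has 31 days (260 left).
April has 30 days (230 left).
May has 31 days (199 left).
June has 30 days (169 left).
July has 31 days (138 left).
August has 31 days (107 left).
September has 30 days (77 left).
October has 31 days (46 left).
November has 30 days (16 left).
16 days into December → December 16, 2006.

December 16, 2006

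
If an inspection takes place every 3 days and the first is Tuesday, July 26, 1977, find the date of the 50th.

December 20, 1977

The 50th occurrence is 49 intervals after the first: 49 × 3 = 147 days after July 26, 1977.
July has 31 days — 5 days to the end of July leaves 142.
August has 31 days (111 left).
September has 30 days (81 left).
October has 31 days (50 left).
November has 30 days (20 left).
20 days into December → December 20, 1977.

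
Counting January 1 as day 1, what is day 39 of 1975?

Jan has 31 days (39 − 31 = 8 remain).
8 into Feb → Feb 8.

Feb 8, 1975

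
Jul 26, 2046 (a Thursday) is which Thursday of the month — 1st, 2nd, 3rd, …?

4th

Day 26 falls in week ⌈26/7⌉ of the month.
Days 1–7 hold the 1st Thursday, 8–14 the 2nd, 15–21 the 3rd, 22–28 the 4th, 29–31 the 5th.
26 is in the range for the 4th.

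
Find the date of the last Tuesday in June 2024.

June 25, 2024

The first Tuesday of June 2024 is June 4.
June 2024 has 30 days. Adding weeks: 4, 11, 18, 25 — the last one ≤ 30 is the 25th.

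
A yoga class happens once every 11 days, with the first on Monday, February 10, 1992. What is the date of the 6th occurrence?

The 6th occurrence is 5 intervals after the first: 5 × 11 = 55 days after February 10, 1992.
February has 29 days — 19 days to the end of February leaves 36.
March has 31 days (5 left).
5 days into April → April 5, 1992.

April 5, 1992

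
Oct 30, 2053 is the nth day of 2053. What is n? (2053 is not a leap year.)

303

Days in months before Oct: 31 + 28 + 31 + 30 + 31 + 30 + 31 + 31 + 30 = 273.
Plus 30 days into Oct → day 303.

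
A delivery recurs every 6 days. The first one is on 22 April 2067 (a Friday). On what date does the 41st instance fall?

18 December 2067

The 41st occurrence is 40 intervals after the first: 40 × 6 = 240 days after 22 April 2067.
April has 30 days — 8 days to the end of April leaves 232.
May has 31 days (201 left).
June has 30 days (171 left).
July has 31 days (140 left).
August has 31 days (109 left).
September has 30 days (79 left).
October has 31 days (48 left).
November has 30 days (18 left).
18 days into December → 18 December 2067.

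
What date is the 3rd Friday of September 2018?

2018-09-21

The first Friday of September 2018 is September 7.
The 3rd Friday is 2 weeks later: 7 + 14 = 21.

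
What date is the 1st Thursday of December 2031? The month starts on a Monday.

December 2031 begins on a Monday, so the first Thursday is December 4 (3 days later).

4 December 2031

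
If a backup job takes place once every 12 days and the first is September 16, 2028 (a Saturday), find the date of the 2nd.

The 2nd occurrence is 1 interval after the first: 1 × 12 = 12 days after September 16, 2028.
12 days later is September 28, 2028.

September 28, 2028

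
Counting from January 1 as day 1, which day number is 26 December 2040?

361

Days in months before December: 31 + 29 + 31 + 30 + 31 + 30 + 31 + 31 + 30 + 31 + 30 = 335.
Plus 26 days into December → day 361.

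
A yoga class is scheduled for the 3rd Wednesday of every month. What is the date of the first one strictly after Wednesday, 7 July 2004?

July 2004 starts on a Thursday; its first Wednesday is the 7th, so the 3rd Wednesday is the 21st — 21 July 2004.
21 July 2004 is after 7 July 2004, so that is the next one.

21 July 2004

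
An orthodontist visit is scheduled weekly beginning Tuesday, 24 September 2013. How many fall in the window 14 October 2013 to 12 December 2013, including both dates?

Occurrences land 7·i days after 24 September 2013 for i = 0, 1, 2, …
14 October 2013 is 20 days after the start; 20 ÷ 7 = 2 remainder 6; since the remainder is 6, round up to i = 3. First occurrence in the window: #4 on 15 October 2013 (3×7 = 21 days in).
12 December 2013 is 79 days after the start; 79 ÷ 7 = 11 remainder 2. Last occurrence in the window: #12 on 10 December 2013.
Occurrences #4 through #12: 9 in total.

9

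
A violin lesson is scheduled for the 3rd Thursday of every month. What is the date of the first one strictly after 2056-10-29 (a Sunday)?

2056-11-16

October 2056 starts on a Sunday; its first Thursday is the 5th, so the 3rd Thursday is the 19th — 2056-10-19.
That is not after 2056-10-29, so look at November 2056.
November 2056 starts on a Wednesday; its first Thursday is the 2nd, so the 3rd Thursday is the 16th — 2056-11-16.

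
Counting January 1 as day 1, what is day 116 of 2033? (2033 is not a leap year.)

April 26, 2033

January has 31 days (116 − 31 = 85 remain).
February has 28 days (85 − 28 = 57 remain).
March has 31 days (57 − 31 = 26 remain).
26 into April → April 26.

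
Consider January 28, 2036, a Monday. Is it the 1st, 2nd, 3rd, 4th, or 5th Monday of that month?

Day 28 falls in week ⌈28/7⌉ of the month.
Days 1–7 hold the 1st Monday, 8–14 the 2nd, 15–21 the 3rd, 22–28 the 4th, 29–31 the 5th.
28 is in the range for the 4th.

4th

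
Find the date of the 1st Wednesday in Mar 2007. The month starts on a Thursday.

Mar 7, 2007

Mar 2007 begins on a Thursday, so the first Wednesday is Mar 7 (6 days later).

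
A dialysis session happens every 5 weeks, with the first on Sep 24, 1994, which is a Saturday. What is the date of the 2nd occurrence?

The 2nd occurrence is 1 interval after the first: 1 × 35 = 35 days after Sep 24, 1994.
Sep has 30 days — 6 days to the end of Sep leaves 29.
29 days into Oct → Oct 29, 1994.

Oct 29, 1994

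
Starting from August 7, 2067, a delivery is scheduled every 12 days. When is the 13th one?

The 13th occurrence is 12 intervals after the first: 12 × 12 = 144 days after August 7, 2067.
August has 31 days — 24 days to the end of August leaves 120.
September has 30 days (90 left).
October has 31 days (59 left).
November has 30 days (29 left).
29 days into December → December 29, 2067.

December 29, 2067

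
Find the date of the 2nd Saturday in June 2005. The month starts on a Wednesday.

June 11, 2005

June 2005 begins on a Wednesday, so the first Saturday is June 4 (3 days later).
The 2nd Saturday is 1 weeks later: 4 + 7 = 11.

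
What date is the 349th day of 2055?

December 15, 2055

January has 31 days (349 − 31 = 318 remain).
February has 28 days (318 − 28 = 290 remain).
March has 31 days (290 − 31 = 259 remain).
April has 30 days (259 − 30 = 229 remain).
May has 31 days (229 − 31 = 198 remain).
June has 30 days (198 − 30 = 168 remain).
July has 31 days (168 − 31 = 137 remain).
August has 31 days (137 − 31 = 106 remain).
September has 30 days (106 − 30 = 76 remain).
October has 31 days (76 − 31 = 45 remain).
November has 30 days (45 − 30 = 15 remain).
15 into December → December 15.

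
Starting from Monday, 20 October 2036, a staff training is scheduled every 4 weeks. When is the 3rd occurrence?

15 December 2036

The 3rd occurrence is 2 intervals after the first: 2 × 28 = 56 days after 20 October 2036.
October has 31 days — 11 days to the end of October leaves 45.
November has 30 days (15 left).
15 days into December → 15 December 2036.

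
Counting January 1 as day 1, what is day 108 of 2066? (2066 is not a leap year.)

January has 31 days (108 − 31 = 77 remain).
February has 28 days (77 − 28 = 49 remain).
March has 31 days (49 − 31 = 18 remain).
18 into April → April 18.

18 April 2066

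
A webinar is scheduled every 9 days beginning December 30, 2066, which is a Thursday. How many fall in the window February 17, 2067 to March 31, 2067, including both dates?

5

Occurrences land 9·i days after December 30, 2066 for i = 0, 1, 2, …
February 17, 2067 is 49 days after the start; 49 ÷ 9 = 5 remainder 4; since the remainder is 4, round up to i = 6. First occurrence in the window: #7 on February 22, 2067 (6×9 = 54 days in).
March 31, 2067 is 91 days after the start; 91 ÷ 9 = 10 remainder 1. Last occurrence in the window: #11 on March 30, 2067.
Occurrences #7 through #11: 5 in total.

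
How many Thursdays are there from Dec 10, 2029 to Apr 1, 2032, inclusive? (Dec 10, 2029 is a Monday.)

Dec 10, 2029 is a Monday; the first Thursday on or after it is Dec 13, 2029 (3 days later).
From Dec 13, 2029 to Apr 1, 2032: 18 + 365 + 365 + 92 = 840 days (rest of 2029, 2030, 2031, to Apr 1, 2032 in 2032).
840 ÷ 7 = 120 full weeks with remainder 0, so 120 more Thursdays after the first → 121.

121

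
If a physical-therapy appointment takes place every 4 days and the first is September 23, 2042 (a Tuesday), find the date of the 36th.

February 10, 2043

The 36th occurrence is 35 intervals after the first: 35 × 4 = 140 days after September 23, 2042.
September has 30 days — 7 days to the end of September leaves 133.
October has 31 days (102 left).
November has 30 days (72 left).
December has 31 days (41 left).
January has 31 days (10 left).
10 days into February → February 10, 2043.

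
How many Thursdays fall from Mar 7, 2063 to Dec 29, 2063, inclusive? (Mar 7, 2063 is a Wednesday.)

43

Mar 7, 2063 is a Wednesday; the first Thursday on or after it is Mar 8, 2063 (1 day later).
From Mar 8, 2063 to Dec 29, 2063: 23 + 30 + 31 + 30 + 31 + 31 + 30 + 31 + 30 + 29 = 296 days (rest of Mar, Apr, May, Jun, Jul, Aug, Sep, Oct, Nov, Dec).
296 ÷ 7 = 42 full weeks with remainder 2, so 42 more Thursdays after the first → 43.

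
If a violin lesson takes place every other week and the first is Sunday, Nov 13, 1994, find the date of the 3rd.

Dec 11, 1994

The 3rd occurrence is 2 intervals after the first: 2 × 14 = 28 days after Nov 13, 1994.
Nov has 30 days — 17 days to the end of Nov leaves 11.
11 days into Dec → Dec 11, 1994.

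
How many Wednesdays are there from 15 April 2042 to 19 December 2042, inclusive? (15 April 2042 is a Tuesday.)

36

15 April 2042 is a Tuesday; the first Wednesday on or after it is 16 April 2042 (1 day later).
From 16 April 2042 to 19 December 2042: 14 + 31 + 30 + 31 + 31 + 30 + 31 + 30 + 19 = 247 days (rest of April, May, June, July, August, September, October, November, December).
247 ÷ 7 = 35 full weeks with remainder 2, so 35 more Wednesdays after the first → 36.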